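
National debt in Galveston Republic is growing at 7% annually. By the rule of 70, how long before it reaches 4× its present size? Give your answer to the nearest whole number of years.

≈ 20 years

At 7% it doubles every 70/7 ≈ 10.00 years.
4 = 2^2, so 2 doublings → 20 years.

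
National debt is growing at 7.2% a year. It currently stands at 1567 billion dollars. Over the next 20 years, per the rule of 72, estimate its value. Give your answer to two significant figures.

≈ 6300 billion dollars

Doubling time ≈ 72/7.2 = 10.00 years.
20 years is 20/10.00 ≈ 2.00 doublings, a factor of 2^2.00 ≈ 4.00.
1567 × 4.00 ≈ 6300 billion dollars.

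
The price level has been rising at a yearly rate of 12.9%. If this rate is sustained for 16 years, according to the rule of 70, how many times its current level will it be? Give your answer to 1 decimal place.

approximately 7.7 times

Doubling time ≈ 70/12.9 = 5.43 years.
16 years / 5.43 ≈ 2.95 doublings → factor 2^2.95 ≈ 7.7.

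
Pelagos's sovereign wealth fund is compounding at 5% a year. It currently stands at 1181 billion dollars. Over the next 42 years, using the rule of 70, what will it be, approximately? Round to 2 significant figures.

≈ 9400 billion dollars

It doubles every 70/5 ≈ 14.00 years, so 42 years is 3.00 doublings.
2^3.00 ≈ 8.00; 1181 × 8.00 ≈ 9400 billion dollars.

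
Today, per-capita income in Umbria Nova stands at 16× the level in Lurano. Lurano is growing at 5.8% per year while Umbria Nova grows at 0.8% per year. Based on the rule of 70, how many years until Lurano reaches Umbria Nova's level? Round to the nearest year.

roughly 56 years

Lurano gains on Umbria Nova at 5.8% − 0.8% = 5 points a year.
At that relative rate the gap halves every 70/5 ≈ 14.00 years.
A 16× gap closes after 4 halvings: 4 × 14.00 ≈ 56 years.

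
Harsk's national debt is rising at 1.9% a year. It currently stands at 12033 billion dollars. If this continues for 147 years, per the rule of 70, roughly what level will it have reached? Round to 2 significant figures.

It doubles every 70/1.9 ≈ 36.84 years, so 147 years is 3.99 doublings.
2^3.99 ≈ 15.89; 12033 × 15.89 ≈ 190000 billion dollars.

roughly 190000 billion dollars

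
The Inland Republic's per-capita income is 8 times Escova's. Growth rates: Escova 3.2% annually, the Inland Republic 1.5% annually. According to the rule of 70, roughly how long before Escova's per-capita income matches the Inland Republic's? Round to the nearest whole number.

The growth-rate gap is 3.2% − 1.5% = 1.7 percentage points.
So the ratio between them halves every 70/1.7 ≈ 41.18 years.
An 8 times gap closes after 3 halvings: 3 × 41.18 ≈ 124 years.

124 years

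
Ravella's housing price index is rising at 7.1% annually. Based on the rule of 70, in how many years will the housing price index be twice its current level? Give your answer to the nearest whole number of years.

approximately 10 years

Doubling time ≈ 70 / 7.1 = 9.86 years.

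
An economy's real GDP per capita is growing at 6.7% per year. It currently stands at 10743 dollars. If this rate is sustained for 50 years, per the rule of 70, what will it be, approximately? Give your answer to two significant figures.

Doubling time ≈ 70/6.7 = 10.45 years.
50 years is 50/10.45 ≈ 4.78 doublings, a factor of 2^4.78 ≈ 27.47.
10743 × 27.47 ≈ 300000 dollars.

approximately 300000 dollars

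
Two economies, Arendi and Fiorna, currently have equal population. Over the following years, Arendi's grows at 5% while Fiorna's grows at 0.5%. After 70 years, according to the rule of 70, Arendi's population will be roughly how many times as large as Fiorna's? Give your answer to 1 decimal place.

roughly 22.6 times

Only the 4.5-point difference matters.
70/4.5 ≈ 15.56 years per doubling of the ratio; 70 years gives 4.50 doublings, so ≈ 22.6×.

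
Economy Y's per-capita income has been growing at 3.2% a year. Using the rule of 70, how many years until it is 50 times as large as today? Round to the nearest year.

Doubling time ≈ 70/3.2 = 21.88 years.
50× is log₂ 50 ≈ 5.64 doublings, so ≈ 5.64 × 21.88 = 123 years.

about 123 years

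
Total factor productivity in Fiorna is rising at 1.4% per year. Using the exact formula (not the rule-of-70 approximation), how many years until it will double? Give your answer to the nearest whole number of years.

t = ln(2) / ln(1 + 0.014) = 0.6931 / 0.013903 ≈ 49.85.
≈ 50 years.

50 years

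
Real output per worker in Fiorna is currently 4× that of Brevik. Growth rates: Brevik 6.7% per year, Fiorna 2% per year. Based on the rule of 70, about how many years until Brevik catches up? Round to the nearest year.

around 30 years

What matters is the difference: 4.7 pp.
Rule of 70 on the gap: the ratio halves every 70/4.7 ≈ 14.89 years.
A 4× gap closes after 2 halvings: 2 × 14.89 ≈ 30 years.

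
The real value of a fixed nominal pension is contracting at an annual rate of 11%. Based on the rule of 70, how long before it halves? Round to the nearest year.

Falling at 11%, it halves about every 70/11 = 6.36 years.

about 6 years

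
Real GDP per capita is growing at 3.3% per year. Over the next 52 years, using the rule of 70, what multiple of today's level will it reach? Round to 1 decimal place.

5.5 times

Doubles every ≈ 21.21 years (70/3.3).
52 years is 2.45 doublings; 2^2.45 ≈ 5.5×.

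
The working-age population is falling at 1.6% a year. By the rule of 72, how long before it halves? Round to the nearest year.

Falling at 1.6%, it halves about every 72/1.6 = 45.00 years.

≈ 45 years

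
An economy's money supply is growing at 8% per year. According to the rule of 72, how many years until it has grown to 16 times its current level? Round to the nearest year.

roughly 36 years

At 8% it doubles every 72/8 ≈ 9.00 years.
Getting to 16× needs 4 doublings: 4 × 9.00 ≈ 36 years.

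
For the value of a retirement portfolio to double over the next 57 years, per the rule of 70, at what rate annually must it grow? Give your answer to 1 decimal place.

70 / 57 ≈ 1.23, so about 1.2% annually.

≈ 1.2%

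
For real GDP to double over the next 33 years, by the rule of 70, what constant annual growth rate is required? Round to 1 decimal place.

70 / 33 ≈ 2.12, so about 2.1% a year.

approximately 2.1%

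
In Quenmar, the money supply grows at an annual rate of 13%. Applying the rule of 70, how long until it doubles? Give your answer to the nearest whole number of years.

5 years

70/13 ≈ 5.38, so it doubles roughly every 5 years.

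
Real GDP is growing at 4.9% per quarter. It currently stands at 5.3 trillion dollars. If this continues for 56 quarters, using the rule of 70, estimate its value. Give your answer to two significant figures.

It doubles every 70/4.9 ≈ 14.29 quarters, so 56 quarters is 3.92 doublings.
2^3.92 ≈ 15.14; 5.3 × 15.14 ≈ 80 trillion dollars.

around 80 trillion dollars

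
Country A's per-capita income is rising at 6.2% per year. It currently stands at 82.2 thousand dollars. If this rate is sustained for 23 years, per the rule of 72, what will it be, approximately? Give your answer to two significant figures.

320 thousand dollars

It doubles every 72/6.2 ≈ 11.61 years, so 23 years is 1.98 doublings.
2^1.98 ≈ 3.94; 82.2 × 3.94 ≈ 320 thousand dollars.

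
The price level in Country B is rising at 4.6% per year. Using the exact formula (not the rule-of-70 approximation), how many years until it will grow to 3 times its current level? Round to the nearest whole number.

24 years

t = ln(3) / ln(1 + 0.046) = 1.0986 / 0.044973 ≈ 24.43.
≈ 24 years.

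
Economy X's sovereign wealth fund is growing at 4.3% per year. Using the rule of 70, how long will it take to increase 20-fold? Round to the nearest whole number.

approximately 70 years

One doubling takes 70/4.3 = 16.28 years.
Reaching 20× takes log₂(20) ≈ 4.32 doublings.
4.32 × 16.28 ≈ 70 years.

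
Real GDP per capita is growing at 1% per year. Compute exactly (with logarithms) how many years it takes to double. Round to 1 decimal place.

69.7 years

t = ln(2) / ln(1 + 0.01) = 0.6931 / 0.009950 ≈ 69.66.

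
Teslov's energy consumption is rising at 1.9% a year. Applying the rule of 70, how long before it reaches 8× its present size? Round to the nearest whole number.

about 111 years

At 1.9% it doubles every 70/1.9 ≈ 36.84 years.
Getting to 8× needs 3 doublings: 3 × 36.84 ≈ 111 years.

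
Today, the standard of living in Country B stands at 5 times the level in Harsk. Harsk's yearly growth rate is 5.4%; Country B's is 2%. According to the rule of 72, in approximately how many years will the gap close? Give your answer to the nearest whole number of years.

What matters is the difference: 3.4 pp.
Rule of 72 on the gap: the ratio halves every 72/3.4 ≈ 21.18 years.
A 5 times gap takes log₂(5) ≈ 2.32 halvings to close: 2.32 × 21.18 ≈ 49 years.

about 49 years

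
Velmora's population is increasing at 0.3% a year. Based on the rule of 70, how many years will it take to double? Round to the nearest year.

≈ 233 years

Doubling time ≈ 70 / 0.3 = 233.33 years.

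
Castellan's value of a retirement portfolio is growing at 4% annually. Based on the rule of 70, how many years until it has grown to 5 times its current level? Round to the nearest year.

At 4% it doubles every 70/4 ≈ 17.50 years.
Reaching 5× takes log₂(5) ≈ 2.32 doublings.
2.32 × 17.50 ≈ 41 years.

roughly 41 years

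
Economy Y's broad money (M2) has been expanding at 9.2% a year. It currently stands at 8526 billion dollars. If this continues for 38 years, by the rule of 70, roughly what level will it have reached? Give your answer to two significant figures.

Doubling time ≈ 70/9.2 = 7.61 years.
38 years is 38/7.61 ≈ 4.99 doublings, a factor of 2^4.99 ≈ 31.78.
8526 × 31.78 ≈ 270000 billion dollars.

approximately 270000 billion dollars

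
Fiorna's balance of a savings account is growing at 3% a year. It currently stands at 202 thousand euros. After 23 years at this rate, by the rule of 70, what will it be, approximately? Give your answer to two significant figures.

roughly 400 thousand euros

It doubles every 70/3 ≈ 23.33 years, so 23 years is 0.99 doublings.
2^0.99 ≈ 1.99; 202 × 1.99 ≈ 400 thousand euros.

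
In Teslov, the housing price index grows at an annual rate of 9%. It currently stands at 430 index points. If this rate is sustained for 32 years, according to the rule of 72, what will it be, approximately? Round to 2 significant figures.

It doubles every 72/9 ≈ 8.00 years, so 32 years is 4.00 doublings.
2^4.00 ≈ 16.00; 430 × 16.00 ≈ 6900 index points.

≈ 6900 index points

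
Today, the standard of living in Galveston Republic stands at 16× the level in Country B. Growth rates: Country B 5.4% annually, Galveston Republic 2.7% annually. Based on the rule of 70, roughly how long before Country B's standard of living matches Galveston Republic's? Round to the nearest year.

about 104 years

What matters is the difference: 2.7 pp.
Rule of 70 on the gap: the ratio halves every 70/2.7 ≈ 25.93 years.
A 16× gap closes after 4 halvings: 4 × 25.93 ≈ 104 years.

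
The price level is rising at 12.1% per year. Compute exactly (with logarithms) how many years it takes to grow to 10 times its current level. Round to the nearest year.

20 years

t = ln(10) / ln(1 + 0.121) = 2.3026 / 0.114221 ≈ 20.16.
≈ 20 years.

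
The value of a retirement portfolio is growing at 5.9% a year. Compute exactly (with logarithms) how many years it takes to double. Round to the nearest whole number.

12 years

t = ln(2) / ln(1 + 0.059) = 0.6931 / 0.057325 ≈ 12.09.
≈ 12 years.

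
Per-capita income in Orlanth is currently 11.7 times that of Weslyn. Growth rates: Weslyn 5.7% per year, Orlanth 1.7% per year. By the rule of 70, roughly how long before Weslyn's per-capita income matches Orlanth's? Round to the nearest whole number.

around 62 years

What matters is the difference: 4 pp.
Rule of 70 on the gap: the ratio halves every 70/4 ≈ 17.50 years.
An 11.7 times gap takes log₂(11.7) ≈ 3.55 halvings to close: 3.55 × 17.50 ≈ 62 years.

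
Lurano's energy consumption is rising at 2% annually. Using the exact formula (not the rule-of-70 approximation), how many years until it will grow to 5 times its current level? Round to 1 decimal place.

81.3 years

t = ln(5) / ln(1 + 0.02) = 1.6094 / 0.019803 ≈ 81.27.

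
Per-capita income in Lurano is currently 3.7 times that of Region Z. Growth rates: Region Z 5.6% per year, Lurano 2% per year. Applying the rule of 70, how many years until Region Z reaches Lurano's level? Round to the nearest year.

around 37 years

What matters is the difference: 3.6 pp.
Rule of 70 on the gap: the ratio halves every 70/3.6 ≈ 19.44 years.
A 3.7 times gap takes log₂(3.7) ≈ 1.89 halvings to close: 1.89 × 19.44 ≈ 37 years.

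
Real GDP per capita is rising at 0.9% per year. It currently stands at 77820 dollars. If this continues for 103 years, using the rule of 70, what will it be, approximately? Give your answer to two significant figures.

roughly 190000 dollars

Doubling time ≈ 70/0.9 = 77.78 years.
103 years is 103/77.78 ≈ 1.32 doublings, a factor of 2^1.32 ≈ 2.50.
77820 × 2.50 ≈ 190000 dollars.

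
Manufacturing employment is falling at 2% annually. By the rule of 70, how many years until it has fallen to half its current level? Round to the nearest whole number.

approximately 35 years

The rule works in reverse for decay: 70/2 ≈ 35.00 years to halve.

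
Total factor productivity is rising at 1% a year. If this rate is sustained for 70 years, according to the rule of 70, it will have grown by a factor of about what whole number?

roughly 2 times

At 1% one doubling takes ≈ 70.00 years; 70 years is 1 of them, so ×2.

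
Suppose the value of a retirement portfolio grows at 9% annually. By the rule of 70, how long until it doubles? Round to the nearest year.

around 8 years

At 9%, doubling takes about 70/9 = 7.78 years.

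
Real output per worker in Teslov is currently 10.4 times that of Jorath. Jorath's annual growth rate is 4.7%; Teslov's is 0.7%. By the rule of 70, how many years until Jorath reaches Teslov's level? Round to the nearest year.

What matters is the difference: 4 pp.
Rule of 70 on the gap: the ratio halves every 70/4 ≈ 17.50 years.
A 10.4 times gap takes log₂(10.4) ≈ 3.38 halvings to close: 3.38 × 17.50 ≈ 59 years.

59 years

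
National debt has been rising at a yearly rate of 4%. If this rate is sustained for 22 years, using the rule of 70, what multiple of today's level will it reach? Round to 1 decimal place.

Doubling time ≈ 70/4 = 17.50 years.
22 years / 17.50 ≈ 1.26 doublings → factor 2^1.26 ≈ 2.4.

around 2.4 times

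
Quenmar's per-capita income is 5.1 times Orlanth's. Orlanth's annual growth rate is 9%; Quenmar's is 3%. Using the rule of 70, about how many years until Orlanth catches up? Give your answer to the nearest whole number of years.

around 27 years

Orlanth gains on Quenmar at 9% − 3% = 6 points a year.
At that relative rate the gap halves every 70/6 ≈ 11.67 years.
A 5.1 times gap takes log₂(5.1) ≈ 2.35 halvings to close: 2.35 × 11.67 ≈ 27 years.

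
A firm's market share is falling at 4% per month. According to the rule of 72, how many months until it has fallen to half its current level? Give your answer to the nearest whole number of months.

Falling at 4%, it halves about every 72/4 = 18.00 months.

about 18 months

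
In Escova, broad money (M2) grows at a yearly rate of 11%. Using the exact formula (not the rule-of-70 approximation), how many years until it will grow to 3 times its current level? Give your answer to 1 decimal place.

t = ln(3) / ln(1 + 0.11) = 1.0986 / 0.104360 ≈ 10.53.

10.5 years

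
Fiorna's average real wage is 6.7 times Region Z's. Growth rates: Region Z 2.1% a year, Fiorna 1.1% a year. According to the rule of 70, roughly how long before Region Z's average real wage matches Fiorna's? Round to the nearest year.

192 years

The growth-rate gap is 2.1% − 1.1% = 1 percentage point.
So the ratio between them halves every 70/1 ≈ 70.00 years.
A 6.7 times gap takes log₂(6.7) ≈ 2.74 halvings to close: 2.74 × 70.00 ≈ 192 years.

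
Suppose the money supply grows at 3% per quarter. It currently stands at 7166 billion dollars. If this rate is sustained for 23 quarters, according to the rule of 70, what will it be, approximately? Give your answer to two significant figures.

It doubles every 70/3 ≈ 23.33 quarters, so 23 quarters is 0.99 doublings.
2^0.99 ≈ 1.99; 7166 × 1.99 ≈ 14000 billion dollars.

around 14000 billion dollars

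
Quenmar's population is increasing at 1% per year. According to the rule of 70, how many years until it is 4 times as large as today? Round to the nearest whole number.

At 1% it doubles every 70/1 ≈ 70.00 years.
4 = 2^2, so 2 doublings → 140 years.

140 years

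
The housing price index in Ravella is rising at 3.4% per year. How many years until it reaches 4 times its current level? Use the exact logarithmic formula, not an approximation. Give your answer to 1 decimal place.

41.5 years

t = ln(4) / ln(1 + 0.034) = 1.3863 / 0.033435 ≈ 41.46.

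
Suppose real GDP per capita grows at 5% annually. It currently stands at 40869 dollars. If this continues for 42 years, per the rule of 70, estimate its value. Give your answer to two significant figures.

It doubles every 70/5 ≈ 14.00 years, so 42 years is 3.00 doublings.
2^3.00 ≈ 8.00; 40869 × 8.00 ≈ 330000 dollars.

roughly 330000 dollars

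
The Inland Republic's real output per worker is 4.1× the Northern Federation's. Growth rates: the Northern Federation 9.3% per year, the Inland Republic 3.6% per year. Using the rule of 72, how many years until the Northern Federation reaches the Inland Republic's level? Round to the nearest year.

the Northern Federation gains on the Inland Republic at 9.3% − 3.6% = 5.7 points a year.
At that relative rate the gap halves every 72/5.7 ≈ 12.63 years.
A 4.1× gap takes log₂(4.1) ≈ 2.04 halvings to close: 2.04 × 12.63 ≈ 26 years.

approximately 26 years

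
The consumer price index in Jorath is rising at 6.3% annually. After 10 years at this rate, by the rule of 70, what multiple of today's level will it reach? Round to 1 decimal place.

1.9 times

Doubles every ≈ 11.11 years (70/6.3).
10 years is 0.90 doublings; 2^0.90 ≈ 1.9×.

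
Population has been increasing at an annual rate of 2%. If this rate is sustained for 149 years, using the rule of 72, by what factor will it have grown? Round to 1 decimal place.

Doubling time ≈ 72/2 = 36.00 years.
149 years / 36.00 ≈ 4.14 doublings → factor 2^4.14 ≈ 17.6.

17.6 times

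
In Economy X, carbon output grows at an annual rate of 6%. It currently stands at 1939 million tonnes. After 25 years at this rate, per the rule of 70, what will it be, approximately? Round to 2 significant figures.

Doubling time ≈ 70/6 = 11.67 years.
25 years is 25/11.67 ≈ 2.14 doublings, a factor of 2^2.14 ≈ 4.41.
1939 × 4.41 ≈ 8600 million tonnes.

≈ 8600 million tonnes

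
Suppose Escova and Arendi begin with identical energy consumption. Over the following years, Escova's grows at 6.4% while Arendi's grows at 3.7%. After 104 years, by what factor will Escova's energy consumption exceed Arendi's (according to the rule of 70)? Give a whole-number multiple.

about 16 times

Rate gap = 6.4% − 3.7% = 2.7 points.
The ratio doubles every 70/2.7 ≈ 25.93 years.
104/25.93 ≈ 4.01 doublings → ratio ≈ 2^4.01 ≈ 16.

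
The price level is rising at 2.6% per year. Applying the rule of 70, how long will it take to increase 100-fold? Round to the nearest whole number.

Doubling time ≈ 70/2.6 = 26.92 years.
Reaching 100× takes log₂(100) ≈ 6.64 doublings.
6.64 × 26.92 ≈ 179 years.

approximately 179 years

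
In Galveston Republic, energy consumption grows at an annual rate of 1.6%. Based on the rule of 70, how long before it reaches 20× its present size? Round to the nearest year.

189 years

Doubling time ≈ 70/1.6 = 43.75 years.
20× is log₂ 20 ≈ 4.32 doublings, so ≈ 4.32 × 43.75 = 189 years.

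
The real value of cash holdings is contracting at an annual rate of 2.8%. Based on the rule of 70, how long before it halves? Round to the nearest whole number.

The rule works in reverse for decay: 70/2.8 ≈ 25.00 years to halve.

about 25 years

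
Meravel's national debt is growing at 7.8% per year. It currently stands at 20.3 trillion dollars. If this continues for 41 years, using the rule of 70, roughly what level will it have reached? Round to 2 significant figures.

It doubles every 70/7.8 ≈ 8.97 years, so 41 years is 4.57 doublings.
2^4.57 ≈ 23.75; 20.3 × 23.75 ≈ 480 trillion dollars.

≈ 480 trillion dollars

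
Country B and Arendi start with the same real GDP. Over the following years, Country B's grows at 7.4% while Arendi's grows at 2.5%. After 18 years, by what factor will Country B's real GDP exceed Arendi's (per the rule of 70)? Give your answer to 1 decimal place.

Rate gap = 7.4% − 2.5% = 4.9 points.
The ratio doubles every 70/4.9 ≈ 14.29 years.
18/14.29 ≈ 1.26 doublings → ratio ≈ 2^1.26 ≈ 2.4.

2.4 times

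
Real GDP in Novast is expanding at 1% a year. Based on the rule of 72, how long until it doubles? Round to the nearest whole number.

about 72 years

72/1 ≈ 72.00, so it doubles roughly every 72 years.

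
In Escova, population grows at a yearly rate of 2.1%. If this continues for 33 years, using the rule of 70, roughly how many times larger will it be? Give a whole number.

2 times

70/2.1 ≈ 33.33 years per doubling.
33 years fits 1 doubling: 2^1 = 2.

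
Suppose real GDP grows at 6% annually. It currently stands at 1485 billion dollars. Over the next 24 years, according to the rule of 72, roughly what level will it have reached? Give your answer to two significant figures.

It doubles every 72/6 ≈ 12.00 years, so 24 years is 2.00 doublings.
2^2.00 ≈ 4.00; 1485 × 4.00 ≈ 5900 billion dollars.

approximately 5900 billion dollars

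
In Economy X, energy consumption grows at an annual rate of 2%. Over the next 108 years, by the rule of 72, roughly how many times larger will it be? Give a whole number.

Doubling time ≈ 72/2 = 36.00 years.
108/36.00 ≈ 3 doublings, so about 2^3 = 8×.

approximately 8 times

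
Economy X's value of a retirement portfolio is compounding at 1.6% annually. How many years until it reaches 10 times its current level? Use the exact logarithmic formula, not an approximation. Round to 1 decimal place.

t = ln(10) / ln(1 + 0.016) = 2.3026 / 0.015873 ≈ 145.06.

145.1 years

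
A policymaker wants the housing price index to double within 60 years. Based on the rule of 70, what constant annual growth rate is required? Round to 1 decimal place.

70 / 60 ≈ 1.17, so about 1.2% annually.

1.2% annually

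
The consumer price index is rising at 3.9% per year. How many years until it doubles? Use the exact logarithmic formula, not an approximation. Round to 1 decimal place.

t = ln(2) / ln(1 + 0.039) = 0.6931 / 0.038259 ≈ 18.12.

18.1 years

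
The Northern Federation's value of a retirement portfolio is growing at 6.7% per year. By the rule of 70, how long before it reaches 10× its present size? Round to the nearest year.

Doubling time ≈ 70/6.7 = 10.45 years.
Reaching 10× takes log₂(10) ≈ 3.32 doublings.
3.32 × 10.45 ≈ 35 years.

≈ 35 years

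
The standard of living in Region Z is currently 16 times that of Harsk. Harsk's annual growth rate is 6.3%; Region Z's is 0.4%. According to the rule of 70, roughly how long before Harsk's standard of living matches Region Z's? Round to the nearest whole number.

Harsk gains on Region Z at 6.3% − 0.4% = 5.9 points a year.
At that relative rate the gap halves every 70/5.9 ≈ 11.86 years.
A 16 times gap closes after 4 halvings: 4 × 11.86 ≈ 47 years.

about 47 years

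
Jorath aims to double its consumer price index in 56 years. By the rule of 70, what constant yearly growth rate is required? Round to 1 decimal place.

70 / 56 ≈ 1.25, so about 1.3% per year.

about 1.3%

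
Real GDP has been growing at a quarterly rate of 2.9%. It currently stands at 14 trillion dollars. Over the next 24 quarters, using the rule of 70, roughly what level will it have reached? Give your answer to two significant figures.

about 28 trillion dollars

It doubles every 70/2.9 ≈ 24.14 quarters, so 24 quarters is 0.99 doublings.
2^0.99 ≈ 1.99; 14 × 1.99 ≈ 28 trillion dollars.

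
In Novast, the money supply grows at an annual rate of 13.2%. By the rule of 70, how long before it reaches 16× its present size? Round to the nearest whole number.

At 13.2% it doubles every 70/13.2 ≈ 5.30 years.
16 = 2^4, so 4 doublings → 21 years.

21 years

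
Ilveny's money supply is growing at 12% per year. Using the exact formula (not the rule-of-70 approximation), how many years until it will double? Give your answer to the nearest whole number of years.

t = ln(2) / ln(1 + 0.12) = 0.6931 / 0.113329 ≈ 6.12.
≈ 6 years.

6 years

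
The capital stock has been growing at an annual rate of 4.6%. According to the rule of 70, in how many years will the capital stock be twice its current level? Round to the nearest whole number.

roughly 15 years

Doubling time ≈ 70 / 4.6 = 15.22 years.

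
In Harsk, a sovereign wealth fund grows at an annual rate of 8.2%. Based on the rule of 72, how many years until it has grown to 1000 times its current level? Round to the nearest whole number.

At 8.2% it doubles every 72/8.2 ≈ 8.78 years.
Reaching 1000× takes log₂(1000) ≈ 9.97 doublings.
9.97 × 8.78 ≈ 88 years.

approximately 88 years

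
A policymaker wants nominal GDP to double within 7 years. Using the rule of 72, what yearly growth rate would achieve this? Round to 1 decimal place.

72 / 7 ≈ 10.29, so about 10.3% per year.

approximately 10.3% per year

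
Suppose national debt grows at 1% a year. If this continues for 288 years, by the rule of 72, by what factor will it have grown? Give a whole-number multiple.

roughly 16 times

Doubling time ≈ 72/1 = 72.00 years.
288/72.00 ≈ 4 doublings, so about 2^4 = 16×.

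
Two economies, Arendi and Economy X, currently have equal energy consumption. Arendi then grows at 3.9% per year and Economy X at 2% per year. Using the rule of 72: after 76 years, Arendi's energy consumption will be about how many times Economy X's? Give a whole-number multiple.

Rate gap = 3.9% − 2% = 1.9 points.
The ratio doubles every 72/1.9 ≈ 37.89 years.
76/37.89 ≈ 2.01 doublings → ratio ≈ 2^2.01 ≈ 4.

≈ 4 times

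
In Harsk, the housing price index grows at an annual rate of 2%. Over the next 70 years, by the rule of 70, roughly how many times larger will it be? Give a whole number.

70/2 ≈ 35.00 years per doubling.
70 years fits 2 doublings: 2^2 = 4.

about 4 times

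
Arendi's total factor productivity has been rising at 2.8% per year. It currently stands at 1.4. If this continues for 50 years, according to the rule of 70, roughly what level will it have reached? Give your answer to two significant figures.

approximately 5.6

It doubles every 70/2.8 ≈ 25.00 years, so 50 years is 2.00 doublings.
2^2.00 ≈ 4.00; 1.4 × 4.00 ≈ 5.6.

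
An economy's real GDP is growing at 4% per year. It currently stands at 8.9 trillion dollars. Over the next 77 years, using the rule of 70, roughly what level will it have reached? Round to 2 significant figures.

≈ 190 trillion dollars

Doubling time ≈ 70/4 = 17.50 years.
77 years is 77/17.50 ≈ 4.40 doublings, a factor of 2^4.40 ≈ 21.11.
8.9 × 21.11 ≈ 190 trillion dollars.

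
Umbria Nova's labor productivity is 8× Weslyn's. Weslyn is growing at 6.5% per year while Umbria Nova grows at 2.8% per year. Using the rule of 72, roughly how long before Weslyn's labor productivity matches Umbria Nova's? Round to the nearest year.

What matters is the difference: 3.7 pp.
Rule of 72 on the gap: the ratio halves every 72/3.7 ≈ 19.46 years.
An 8× gap closes after 3 halvings: 3 × 19.46 ≈ 58 years.

≈ 58 years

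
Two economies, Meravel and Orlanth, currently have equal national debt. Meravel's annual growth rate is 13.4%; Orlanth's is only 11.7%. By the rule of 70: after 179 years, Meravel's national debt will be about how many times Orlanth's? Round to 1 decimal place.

approximately 20.4 times

Rate gap = 13.4% − 11.7% = 1.7 points.
The ratio doubles every 70/1.7 ≈ 41.18 years.
179/41.18 ≈ 4.35 doublings → ratio ≈ 2^4.35 ≈ 20.4.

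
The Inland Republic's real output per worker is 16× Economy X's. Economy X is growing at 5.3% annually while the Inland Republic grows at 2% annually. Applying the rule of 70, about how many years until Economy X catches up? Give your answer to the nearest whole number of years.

around 85 years

The growth-rate gap is 5.3% − 2% = 3.3 percentage points.
So the ratio between them halves every 70/3.3 ≈ 21.21 years.
A 16× gap closes after 4 halvings: 4 × 21.21 ≈ 85 years.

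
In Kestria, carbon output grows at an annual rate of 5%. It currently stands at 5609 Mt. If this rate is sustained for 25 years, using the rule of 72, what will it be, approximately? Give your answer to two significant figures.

Doubling time ≈ 72/5 = 14.40 years.
25 years is 25/14.40 ≈ 1.74 doublings, a factor of 2^1.74 ≈ 3.34.
5609 × 3.34 ≈ 19000 Mt.

19000 Mt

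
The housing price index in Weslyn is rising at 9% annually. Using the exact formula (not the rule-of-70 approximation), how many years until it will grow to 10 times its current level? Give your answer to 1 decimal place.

t = ln(10) / ln(1 + 0.09) = 2.3026 / 0.086178 ≈ 26.72.

26.7 years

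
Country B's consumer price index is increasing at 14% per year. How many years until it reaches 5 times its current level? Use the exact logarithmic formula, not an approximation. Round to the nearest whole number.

12 years

t = ln(5) / ln(1 + 0.14) = 1.6094 / 0.131028 ≈ 12.28.
≈ 12 years.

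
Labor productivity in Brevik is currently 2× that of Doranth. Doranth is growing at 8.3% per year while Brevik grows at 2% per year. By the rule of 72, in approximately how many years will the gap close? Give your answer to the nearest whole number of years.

Doranth gains on Brevik at 8.3% − 2% = 6.3 points a year.
At that relative rate the gap halves every 72/6.3 ≈ 11.43 years.
A 2× gap closes after 1 halving: 1 × 11.43 ≈ 11 years.

around 11 years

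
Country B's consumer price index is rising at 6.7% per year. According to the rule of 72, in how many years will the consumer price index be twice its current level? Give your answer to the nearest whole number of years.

around 11 years

72/6.7 ≈ 10.75, so it doubles roughly every 11 years.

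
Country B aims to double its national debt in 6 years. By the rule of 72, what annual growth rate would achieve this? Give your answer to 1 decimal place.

72 / 6 ≈ 12.00, so about 12.0% a year.

about 12.0%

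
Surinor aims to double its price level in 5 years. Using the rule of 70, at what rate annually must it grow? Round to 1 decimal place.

around 14.0%

70 / 5 ≈ 14.00, so about 14.0% annually.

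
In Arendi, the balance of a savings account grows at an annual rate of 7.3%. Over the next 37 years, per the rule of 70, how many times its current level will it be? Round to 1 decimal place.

roughly 14.5 times

Doubles every ≈ 9.59 years (70/7.3).
37 years is 3.86 doublings; 2^3.86 ≈ 14.5×.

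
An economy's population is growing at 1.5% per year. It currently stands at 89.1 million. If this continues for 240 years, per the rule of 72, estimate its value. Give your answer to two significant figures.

about 2900 million

Doubling time ≈ 72/1.5 = 48.00 years.
240 years is 240/48.00 ≈ 5.00 doublings, a factor of 2^5.00 ≈ 32.00.
89.1 × 32.00 ≈ 2900 million.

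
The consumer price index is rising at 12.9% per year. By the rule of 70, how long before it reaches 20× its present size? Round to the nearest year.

around 23 years

Doubling time ≈ 70/12.9 = 5.43 years.
20× is log₂ 20 ≈ 4.32 doublings, so ≈ 4.32 × 5.43 = 23 years.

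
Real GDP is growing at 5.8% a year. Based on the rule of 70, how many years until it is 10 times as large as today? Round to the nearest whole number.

One doubling takes 70/5.8 = 12.07 years.
10× is log₂ 10 ≈ 3.32 doublings, so ≈ 3.32 × 12.07 = 40 years.

roughly 40 years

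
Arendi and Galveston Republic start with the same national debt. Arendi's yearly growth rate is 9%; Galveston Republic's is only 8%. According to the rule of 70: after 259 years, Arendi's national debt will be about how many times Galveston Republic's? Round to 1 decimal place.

Rate gap = 9% − 8% = 1 point.
The ratio doubles every 70/1 ≈ 70.00 years.
259/70.00 ≈ 3.70 doublings → ratio ≈ 2^3.70 ≈ 13.0.

about 13.0 times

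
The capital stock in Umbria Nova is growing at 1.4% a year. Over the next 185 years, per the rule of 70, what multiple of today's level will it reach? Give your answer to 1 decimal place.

approximately 13.0 times

Doubles every ≈ 50.00 years (70/1.4).
185 years is 3.70 doublings; 2^3.70 ≈ 13.0×.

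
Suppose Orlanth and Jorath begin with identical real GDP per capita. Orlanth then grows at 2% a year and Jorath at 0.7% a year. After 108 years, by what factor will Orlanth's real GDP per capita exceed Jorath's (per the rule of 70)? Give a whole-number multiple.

approximately 4 times

Rate gap = 2% − 0.7% = 1.3 points.
The ratio doubles every 70/1.3 ≈ 53.85 years.
108/53.85 ≈ 2.01 doublings → ratio ≈ 2^2.01 ≈ 4.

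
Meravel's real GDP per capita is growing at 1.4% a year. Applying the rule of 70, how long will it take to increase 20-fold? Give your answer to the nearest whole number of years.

At 1.4% it doubles every 70/1.4 ≈ 50.00 years.
20× is log₂ 20 ≈ 4.32 doublings, so ≈ 4.32 × 50.00 = 216 years.

around 216 years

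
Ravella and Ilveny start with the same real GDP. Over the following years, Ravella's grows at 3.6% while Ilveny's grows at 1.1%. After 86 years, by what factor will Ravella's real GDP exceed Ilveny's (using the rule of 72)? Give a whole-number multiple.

about 8 times

Rate gap = 3.6% − 1.1% = 2.5 points.
The ratio doubles every 72/2.5 ≈ 28.80 years.
86/28.80 ≈ 2.99 doublings → ratio ≈ 2^2.99 ≈ 8.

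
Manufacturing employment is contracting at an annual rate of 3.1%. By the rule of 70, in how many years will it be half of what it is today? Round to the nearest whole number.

Halving time ≈ 70 / 3.1 = 22.58 → 23 years.

roughly 23 years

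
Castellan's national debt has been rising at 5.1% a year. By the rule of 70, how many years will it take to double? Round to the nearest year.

about 14 years

70/5.1 ≈ 13.73, so it doubles roughly every 14 years.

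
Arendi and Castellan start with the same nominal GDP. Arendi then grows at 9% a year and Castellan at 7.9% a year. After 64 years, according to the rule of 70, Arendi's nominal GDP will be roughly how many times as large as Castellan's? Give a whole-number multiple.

roughly 2 times

Only the 1.1-point difference matters.
70/1.1 ≈ 63.64 years per doubling of the ratio; 64 years gives 1.01 doublings, so ≈ 2×.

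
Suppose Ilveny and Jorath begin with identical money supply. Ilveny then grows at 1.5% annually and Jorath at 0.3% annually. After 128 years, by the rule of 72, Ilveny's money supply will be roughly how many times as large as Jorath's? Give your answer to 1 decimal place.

Ilveny pulls ahead at 1.2 pp per year, so the ratio doubles every 72/1.2 ≈ 60.00 years.
In 128 years that's 2.13 doublings: 2^2.13 ≈ 4.4.

roughly 4.4 times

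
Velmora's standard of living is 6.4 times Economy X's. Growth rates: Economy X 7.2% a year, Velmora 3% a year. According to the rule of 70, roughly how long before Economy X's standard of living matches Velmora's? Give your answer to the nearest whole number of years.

≈ 45 years

Economy X gains on Velmora at 7.2% − 3% = 4.2 points a year.
At that relative rate the gap halves every 70/4.2 ≈ 16.67 years.
A 6.4 times gap takes log₂(6.4) ≈ 2.68 halvings to close: 2.68 × 16.67 ≈ 45 years.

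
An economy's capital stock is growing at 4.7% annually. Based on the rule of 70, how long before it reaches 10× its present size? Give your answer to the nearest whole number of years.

approximately 49 years

One doubling takes 70/4.7 = 14.89 years.
10× is log₂ 10 ≈ 3.32 doublings, so ≈ 3.32 × 14.89 = 49 years.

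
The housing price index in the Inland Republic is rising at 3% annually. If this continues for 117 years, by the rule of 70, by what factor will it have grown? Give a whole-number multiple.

approximately 32 times

Doubling time ≈ 70/3 = 23.33 years.
117/23.33 ≈ 5 doublings, so about 2^5 = 32×.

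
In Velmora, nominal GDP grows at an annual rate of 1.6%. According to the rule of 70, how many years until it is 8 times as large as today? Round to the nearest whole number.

At 1.6% it doubles every 70/1.6 ≈ 43.75 years.
8× is 3 doublings, so 3 × 43.75 ≈ 131 years.

≈ 131 years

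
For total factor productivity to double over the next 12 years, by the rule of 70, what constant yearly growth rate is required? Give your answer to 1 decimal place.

70 / 12 ≈ 5.83, so about 5.8% per year.

around 5.8%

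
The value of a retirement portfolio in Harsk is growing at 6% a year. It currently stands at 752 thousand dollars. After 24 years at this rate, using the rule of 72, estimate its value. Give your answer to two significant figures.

about 3000 thousand dollars

Doubling time ≈ 72/6 = 12.00 years.
24 years is 24/12.00 ≈ 2.00 doublings, a factor of 2^2.00 ≈ 4.00.
752 × 4.00 ≈ 3000 thousand dollars.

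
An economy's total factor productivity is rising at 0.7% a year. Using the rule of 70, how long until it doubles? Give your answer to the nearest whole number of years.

around 100 years

Doubling time ≈ 70 / 0.7 = 100.00 years.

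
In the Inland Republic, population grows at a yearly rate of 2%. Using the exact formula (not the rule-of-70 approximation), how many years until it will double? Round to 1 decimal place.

t = ln(2) / ln(1 + 0.02) = 0.6931 / 0.019803 ≈ 35.00.

35.0 years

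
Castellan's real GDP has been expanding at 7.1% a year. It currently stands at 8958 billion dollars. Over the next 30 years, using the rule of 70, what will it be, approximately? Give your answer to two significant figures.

It doubles every 70/7.1 ≈ 9.86 years, so 30 years is 3.04 doublings.
2^3.04 ≈ 8.22; 8958 × 8.22 ≈ 74000 billion dollars.

approximately 74000 billion dollars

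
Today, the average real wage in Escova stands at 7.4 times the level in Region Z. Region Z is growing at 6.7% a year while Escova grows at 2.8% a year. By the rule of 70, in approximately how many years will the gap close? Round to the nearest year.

approximately 52 years

The growth-rate gap is 6.7% − 2.8% = 3.9 percentage points.
So the ratio between them halves every 70/3.9 ≈ 17.95 years.
A 7.4 times gap takes log₂(7.4) ≈ 2.89 halvings to close: 2.89 × 17.95 ≈ 52 years.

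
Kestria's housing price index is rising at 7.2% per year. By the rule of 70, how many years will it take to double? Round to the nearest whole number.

Doubling time ≈ 70 / 7.2 = 9.72 years.

10 years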